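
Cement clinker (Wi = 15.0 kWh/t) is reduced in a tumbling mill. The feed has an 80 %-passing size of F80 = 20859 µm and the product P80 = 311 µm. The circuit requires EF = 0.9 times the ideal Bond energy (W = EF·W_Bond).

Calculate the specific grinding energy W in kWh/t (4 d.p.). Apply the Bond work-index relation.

W = 6.7204 kWh/t

W = 10 Wi (1/√P80 − 1/√F80)  [Bond]
1/√311 = 0.056705;  1/√20859 = 0.006924
W = 10·15.0·(0.056705 − 0.006924) = 7.4671 kWh/t
W_actual = 0.9 × 7.4671 = 6.7204 kWh/t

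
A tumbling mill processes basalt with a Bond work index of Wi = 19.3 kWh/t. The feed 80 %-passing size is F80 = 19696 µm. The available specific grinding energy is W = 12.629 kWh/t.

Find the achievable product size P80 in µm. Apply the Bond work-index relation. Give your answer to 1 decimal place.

P80 = 189.9 µm

Bond:  W = 10 Wi (1/√P − 1/√F)
P80^-0.5 = F80^-0.5 + W/(10 Wi)
  = 12.6290/(10·19.3) + 1/√19696 = 0.065435 + 0.007125 = 0.072561
P80 = (1/0.072561)² = 13.7816² = 189.93 µm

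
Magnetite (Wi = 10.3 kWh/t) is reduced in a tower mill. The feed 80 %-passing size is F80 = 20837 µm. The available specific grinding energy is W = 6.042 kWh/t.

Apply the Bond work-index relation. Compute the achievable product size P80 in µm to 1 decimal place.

P80 = 232.5 µm

W_Bond = 10·Wi·(1/√P₈₀ − 1/√F₈₀)
⇒ 1/√P80 = W/(10·Wi) + 1/√F80
  = 6.0420/(10·10.3) + 1/√20837 = 0.058660 + 0.006928 = 0.065588
P80 = (1/0.065588)² = 15.2467² = 232.46 µm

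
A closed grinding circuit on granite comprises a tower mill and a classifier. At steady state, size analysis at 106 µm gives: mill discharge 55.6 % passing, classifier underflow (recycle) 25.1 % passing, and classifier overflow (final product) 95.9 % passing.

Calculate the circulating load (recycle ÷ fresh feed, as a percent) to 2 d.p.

Balance %-passing 106 µm (r = R/F):
r = (o − d)/(d − u)
r = (95.9 − 55.6)/(55.6 − 25.1) = 40.3/30.5 = 1.3213
CL = 100·r = 132.13 %

CL = 132.13 %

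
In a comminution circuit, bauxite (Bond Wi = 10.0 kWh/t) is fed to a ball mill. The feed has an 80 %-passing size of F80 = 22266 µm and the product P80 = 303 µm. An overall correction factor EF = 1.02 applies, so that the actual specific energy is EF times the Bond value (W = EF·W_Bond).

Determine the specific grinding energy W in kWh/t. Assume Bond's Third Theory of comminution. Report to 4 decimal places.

W = 10·Wi·[P80^(−½) − F80^(−½)]
1/√303 = 0.057448;  1/√22266 = 0.006702
W = 10·10.0·(0.057448 − 0.006702) = 5.0747 kWh/t
Corrected W = EF·W_Bond = 1.02·5.0747 = 5.1762 kWh/t

W = 5.1762 kWh/t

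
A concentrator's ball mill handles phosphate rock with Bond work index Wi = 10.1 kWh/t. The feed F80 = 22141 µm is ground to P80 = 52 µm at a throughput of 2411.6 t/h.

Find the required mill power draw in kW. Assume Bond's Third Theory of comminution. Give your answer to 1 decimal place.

P = 32140.4 kW

W = 10·Wi·[P80^(−½) − F80^(−½)]
W = 10·10.1·(1/√52 − 1/√22141) = 10·10.1·(0.131955) = 13.3274 kWh/t
P = W·T = 13.3274·2411.6 = 32140.4 kW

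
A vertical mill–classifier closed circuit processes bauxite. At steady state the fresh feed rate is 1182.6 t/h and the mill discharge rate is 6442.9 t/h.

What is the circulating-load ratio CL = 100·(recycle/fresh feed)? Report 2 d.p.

M = F + R at steady state, so:
R = M − F = 6442.9 − 1182.6 = 5260.3 t/h
CL = 100·R/F = 100·5260.3/1182.6 = 444.81 %

CL = 444.81 %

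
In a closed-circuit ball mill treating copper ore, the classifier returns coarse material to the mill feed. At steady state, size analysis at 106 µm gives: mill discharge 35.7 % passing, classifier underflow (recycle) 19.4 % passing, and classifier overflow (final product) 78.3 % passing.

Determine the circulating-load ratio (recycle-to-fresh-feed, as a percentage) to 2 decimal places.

Let r = R/F. Size balance at 106 µm:
(1+r)d = ru + o → r = (o−d)/(d−u)
r = (78.3 − 35.7)/(35.7 − 19.4) = 42.6/16.3 = 2.6135
CL = 100·r = 261.35 %

CL = 261.35 %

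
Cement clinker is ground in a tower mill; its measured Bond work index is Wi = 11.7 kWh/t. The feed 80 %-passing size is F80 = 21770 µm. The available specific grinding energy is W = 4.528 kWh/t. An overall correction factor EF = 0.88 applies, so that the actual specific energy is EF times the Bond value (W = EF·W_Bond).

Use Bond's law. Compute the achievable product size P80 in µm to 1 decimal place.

W = 10 Wi (P80^-0.5 − F80^-0.5)
W_Bond = W / EF = 4.528 / 0.88 = 5.1455 kWh/t
⇒ 1/√P80 = W_Bond/(10·Wi) + 1/√F80
  = 5.1455/(10·11.7) + 1/√21770 = 0.043978 + 0.006778 = 0.050756
P80 = (1/0.050756)² = 19.7022² = 388.18 µm

P80 = 388.2 µm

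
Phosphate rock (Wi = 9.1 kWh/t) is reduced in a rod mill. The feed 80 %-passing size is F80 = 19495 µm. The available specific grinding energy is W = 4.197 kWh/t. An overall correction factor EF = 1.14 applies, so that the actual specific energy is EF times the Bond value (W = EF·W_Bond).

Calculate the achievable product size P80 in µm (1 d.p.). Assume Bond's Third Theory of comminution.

P80 = 441.0 µm

W = 10 Wi (1/√P80 − 1/√F80)  [Bond]
W_Bond = W / EF = 4.197 / 1.14 = 3.6816 kWh/t
⇒ 1/√P80 = W_Bond/(10·Wi) + 1/√F80
  = 3.6816/(10·9.1) + 1/√19495 = 0.040457 + 0.007162 = 0.047619
P80 = (1/0.047619)² = 21.0000² = 441.00 µm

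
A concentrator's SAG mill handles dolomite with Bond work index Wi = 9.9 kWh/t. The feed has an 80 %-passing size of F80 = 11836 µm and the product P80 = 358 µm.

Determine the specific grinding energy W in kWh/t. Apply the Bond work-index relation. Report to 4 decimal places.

W = 4.3223 kWh/t

W = 10·Wi·(P80^(-½) − F80^(-½))
1/√358 = 0.052852;  1/√11836 = 0.009192
W = 10·9.9·(0.052852 − 0.009192) = 4.3223 kWh/t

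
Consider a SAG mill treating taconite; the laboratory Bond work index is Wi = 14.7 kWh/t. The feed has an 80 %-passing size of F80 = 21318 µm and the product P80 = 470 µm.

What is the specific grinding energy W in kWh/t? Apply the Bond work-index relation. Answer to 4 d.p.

W = 5.7738 kWh/t

W_Bond = 10·Wi·(1/√P₈₀ − 1/√F₈₀)
1/√470 = 0.046127;  1/√21318 = 0.006849
W = 10·14.7·(0.046127 − 0.006849) = 5.7738 kWh/t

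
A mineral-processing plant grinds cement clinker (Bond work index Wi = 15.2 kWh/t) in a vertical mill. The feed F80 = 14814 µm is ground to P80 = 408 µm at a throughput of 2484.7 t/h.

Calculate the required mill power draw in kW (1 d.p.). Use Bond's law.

P = 15594.7 kW

W = 10 Wi / √P80 − 10 Wi / √F80
W = 10·15.2·(1/√408 − 1/√14814) = 10·15.2·(0.041291) = 6.2763 kWh/t
P_mill = W·ṁ = 6.2763·2484.7 = 15594.7 kW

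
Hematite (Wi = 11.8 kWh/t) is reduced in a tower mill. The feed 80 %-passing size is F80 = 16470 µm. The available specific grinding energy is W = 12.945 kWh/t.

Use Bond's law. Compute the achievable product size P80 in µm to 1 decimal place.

P80 = 72.4 µm

W = 10 Wi (P80^-0.5 − F80^-0.5)
⇒ 1/√P80 = W/(10·Wi) + 1/√F80
  = 12.9450/(10·11.8) + 1/√16470 = 0.109703 + 0.007792 = 0.117495
P80 = (1/0.117495)² = 8.5110² = 72.44 µm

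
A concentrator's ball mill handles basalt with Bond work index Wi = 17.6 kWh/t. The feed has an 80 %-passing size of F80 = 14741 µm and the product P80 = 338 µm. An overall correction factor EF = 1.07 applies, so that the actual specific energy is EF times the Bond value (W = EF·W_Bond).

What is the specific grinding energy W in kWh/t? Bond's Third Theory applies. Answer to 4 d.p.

W = 8.6922 kWh/t

W = 10·Wi·(P80^(-½) − F80^(-½))
1/√338 = 0.054393;  1/√14741 = 0.008236
W = 10·17.6·(0.054393 − 0.008236) = 8.1235 kWh/t
With EF = 1.07: W = 8.1235·1.07 = 8.6922 kWh/t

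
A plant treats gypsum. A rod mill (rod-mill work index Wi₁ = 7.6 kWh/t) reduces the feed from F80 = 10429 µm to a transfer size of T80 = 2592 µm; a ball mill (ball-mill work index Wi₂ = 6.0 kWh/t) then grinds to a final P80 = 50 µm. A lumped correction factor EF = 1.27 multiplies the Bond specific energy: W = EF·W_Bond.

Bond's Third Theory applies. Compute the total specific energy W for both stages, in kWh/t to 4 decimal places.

W = 10.2303 kWh/t

Bond: W = 10·Wi·(1/√P80 − 1/√F80)
Stage 1 (10429→2592 µm, Wi₁=7.6): W₁ = 10·7.6·(0.019642 − 0.009792) = 0.7486 kWh/t
Stage 2 (2592→50 µm, Wi₂=6.0): W₂ = 10·6.0·(0.141421 − 0.019642) = 7.3068 kWh/t
W = W₁ + W₂ = 0.7486 + 7.3068 = 8.0553 kWh/t
W_actual = 1.27 × 8.0553 = 10.2303 kWh/t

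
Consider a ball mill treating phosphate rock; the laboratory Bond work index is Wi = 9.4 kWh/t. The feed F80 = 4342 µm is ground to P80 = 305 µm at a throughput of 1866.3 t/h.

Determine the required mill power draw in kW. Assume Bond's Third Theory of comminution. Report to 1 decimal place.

P = 7382.9 kW

W = 10·Wi·[P80^(−½) − F80^(−½)]
W = 10·9.4·(1/√305 − 1/√4342) = 10·9.4·(0.042084) = 3.9559 kWh/t
Mill draw = 3.9559 × 1866.3 = 7382.9 kW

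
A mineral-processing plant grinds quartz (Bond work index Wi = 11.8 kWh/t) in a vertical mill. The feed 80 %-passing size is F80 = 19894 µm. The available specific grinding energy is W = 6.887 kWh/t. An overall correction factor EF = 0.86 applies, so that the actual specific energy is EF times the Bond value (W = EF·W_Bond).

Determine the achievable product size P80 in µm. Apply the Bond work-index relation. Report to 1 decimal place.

W = 10 Wi (P80^-0.5 − F80^-0.5)
W_Bond = W / EF = 6.887 / 0.86 = 8.0081 kWh/t
⇒ 1/√P80 = W_Bond/(10·Wi) + 1/√F80
  = 8.0081/(10·11.8) + 1/√19894 = 0.067866 + 0.007090 = 0.074955
P80 = (1/0.074955)² = 13.3413² = 177.99 µm

P80 = 178.0 µm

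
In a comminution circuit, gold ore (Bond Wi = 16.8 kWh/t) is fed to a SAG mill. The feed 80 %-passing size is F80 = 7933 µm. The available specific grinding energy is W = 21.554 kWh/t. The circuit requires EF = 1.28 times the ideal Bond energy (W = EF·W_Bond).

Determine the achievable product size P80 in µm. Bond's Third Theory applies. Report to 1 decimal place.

Bond: W = 10·Wi·(1/√P80 − 1/√F80)
W_Bond = W / EF = 21.554 / 1.28 = 16.8391 kWh/t
P80^-0.5 = F80^-0.5 + W_Bond/(10 Wi)
  = 16.8391/(10·16.8) + 1/√7933 = 0.100233 + 0.011227 = 0.111460
P80 = (1/0.111460)² = 8.9718² = 80.49 µm

P80 = 80.5 µm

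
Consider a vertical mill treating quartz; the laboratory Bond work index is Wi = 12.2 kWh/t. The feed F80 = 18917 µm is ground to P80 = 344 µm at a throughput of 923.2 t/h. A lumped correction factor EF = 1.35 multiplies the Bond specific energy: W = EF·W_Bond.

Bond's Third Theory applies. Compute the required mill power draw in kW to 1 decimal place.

P = 7092.5 kW

W = 10·Wi·(P80^(-½) − F80^(-½))
W = 10·12.2·(1/√344 − 1/√18917) = 10·12.2·(0.046646) = 5.6908 kWh/t
Corrected W = EF·W_Bond = 1.35·5.6908 = 7.6826 kWh/t
P_mill = W·ṁ = 7.6826·923.2 = 7092.5 kW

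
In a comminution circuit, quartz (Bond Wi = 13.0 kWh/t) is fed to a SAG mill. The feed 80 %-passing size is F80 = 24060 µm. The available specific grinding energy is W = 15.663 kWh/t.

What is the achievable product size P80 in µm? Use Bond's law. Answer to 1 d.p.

P80 = 62.1 µm

W = 10 Wi (1/√P80 − 1/√F80)  [Bond]
1/√P80 = 1/√F80 + W/(10·Wi)
  = 15.6630/(10·13.0) + 1/√24060 = 0.120485 + 0.006447 = 0.126932
P80 = (1/0.126932)² = 7.8783² = 62.07 µm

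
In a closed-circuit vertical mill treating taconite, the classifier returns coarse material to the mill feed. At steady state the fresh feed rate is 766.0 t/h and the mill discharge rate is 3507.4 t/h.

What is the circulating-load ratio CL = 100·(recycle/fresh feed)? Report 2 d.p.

M = F + R at steady state, so:
R = M − F = 3507.4 − 766.0 = 2741.4 t/h
CL = 100·R/F = 100·2741.4/766.0 = 357.89 %

CL = 357.89 %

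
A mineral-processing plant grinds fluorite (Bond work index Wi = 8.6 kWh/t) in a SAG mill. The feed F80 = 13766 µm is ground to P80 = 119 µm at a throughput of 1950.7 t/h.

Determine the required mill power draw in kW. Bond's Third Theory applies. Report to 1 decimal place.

Bond: W = 10·Wi·(1/√P80 − 1/√F80)
W = 10·8.6·(1/√119 − 1/√13766) = 10·8.6·(0.083147) = 7.1506 kWh/t
P_mill = W·ṁ = 7.1506·1950.7 = 13948.7 kW

P = 13948.7 kW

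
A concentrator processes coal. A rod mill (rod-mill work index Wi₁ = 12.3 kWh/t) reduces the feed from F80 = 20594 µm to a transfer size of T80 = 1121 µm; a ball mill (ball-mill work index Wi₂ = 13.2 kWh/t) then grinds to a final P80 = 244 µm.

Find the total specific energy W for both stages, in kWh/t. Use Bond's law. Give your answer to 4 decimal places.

W = 7.3245 kWh/t

W = 10 Wi (1/√P80 − 1/√F80)  [Bond]
Stage 1 (20594→1121 µm, Wi₁=12.3): W₁ = 10·12.3·(0.029867 − 0.006968) = 2.8166 kWh/t
Stage 2 (1121→244 µm, Wi₂=13.2): W₂ = 10·13.2·(0.064018 − 0.029867) = 4.5079 kWh/t
W = W₁ + W₂ = 2.8166 + 4.5079 = 7.3245 kWh/t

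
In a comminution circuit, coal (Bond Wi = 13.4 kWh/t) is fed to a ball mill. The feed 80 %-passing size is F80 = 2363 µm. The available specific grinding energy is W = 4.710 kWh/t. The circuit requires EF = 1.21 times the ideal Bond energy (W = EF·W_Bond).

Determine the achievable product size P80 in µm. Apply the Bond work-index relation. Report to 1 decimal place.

P80 = 406.1 µm

Bond:  W = 10 Wi (1/√P − 1/√F)
W_Bond = W / EF = 4.710 / 1.21 = 3.8926 kWh/t
⇒ 1/√P80 = W_Bond/(10 Wi) + 1/√F80
  = 3.8926/(10·13.4) + 1/√2363 = 0.029049 + 0.020572 = 0.049621
P80 = (1/0.049621)² = 20.1529² = 406.14 µm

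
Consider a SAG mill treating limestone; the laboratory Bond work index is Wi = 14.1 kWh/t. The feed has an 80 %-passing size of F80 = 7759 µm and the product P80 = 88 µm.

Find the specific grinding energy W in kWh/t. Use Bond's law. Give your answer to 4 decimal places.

Bond: W = 10·Wi·(1/√P80 − 1/√F80)
1/√88 = 0.106600;  1/√7759 = 0.011353
W = 10·14.1·(0.106600 − 0.011353) = 13.4299 kWh/t

W = 13.4299 kWh/t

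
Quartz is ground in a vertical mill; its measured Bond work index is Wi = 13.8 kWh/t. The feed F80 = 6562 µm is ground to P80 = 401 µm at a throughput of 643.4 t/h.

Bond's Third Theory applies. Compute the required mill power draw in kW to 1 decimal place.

W = 10 Wi (1/√P80 − 1/√F80)  [Bond]
W = 10·13.8·(1/√401 − 1/√6562) = 10·13.8·(0.037593) = 5.1878 kWh/t
Mill draw = 5.1878 × 643.4 = 3337.8 kW

P = 3337.8 kW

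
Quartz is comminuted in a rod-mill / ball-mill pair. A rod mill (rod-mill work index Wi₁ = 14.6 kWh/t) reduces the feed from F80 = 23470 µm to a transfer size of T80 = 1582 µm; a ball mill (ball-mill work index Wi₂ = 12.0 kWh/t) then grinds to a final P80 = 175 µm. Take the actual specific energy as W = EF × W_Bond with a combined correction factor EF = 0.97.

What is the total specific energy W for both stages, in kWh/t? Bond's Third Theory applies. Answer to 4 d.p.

W = 10·Wi·[P80^(−½) − F80^(−½)]
Stage 1 (23470→1582 µm, Wi₁=14.6): W₁ = 10·14.6·(0.025142 − 0.006527) = 2.7177 kWh/t
Stage 2 (1582→175 µm, Wi₂=12.0): W₂ = 10·12.0·(0.075593 − 0.025142) = 6.0541 kWh/t
W = W₁ + W₂ = 2.7177 + 6.0541 = 8.7718 kWh/t
Corrected W = EF·W_Bond = 0.97·8.7718 = 8.5087 kWh/t

W = 8.5087 kWh/t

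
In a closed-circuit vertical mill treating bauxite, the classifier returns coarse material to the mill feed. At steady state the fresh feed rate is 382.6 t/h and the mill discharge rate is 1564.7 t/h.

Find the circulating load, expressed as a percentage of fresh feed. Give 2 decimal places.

M = F + R at steady state, so:
R = M − F = 1564.7 − 382.6 = 1182.1 t/h
CL = 100·R/F = 100·1182.1/382.6 = 308.96 %

CL = 308.96 %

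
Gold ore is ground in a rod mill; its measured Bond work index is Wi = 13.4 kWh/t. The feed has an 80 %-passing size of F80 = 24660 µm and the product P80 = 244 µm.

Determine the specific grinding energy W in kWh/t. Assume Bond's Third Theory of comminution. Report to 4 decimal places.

Bond: W = 10·Wi·(1/√P80 − 1/√F80)
1/√244 = 0.064018;  1/√24660 = 0.006368
W = 10·13.4·(0.064018 − 0.006368) = 7.7252 kWh/t

W = 7.7252 kWh/t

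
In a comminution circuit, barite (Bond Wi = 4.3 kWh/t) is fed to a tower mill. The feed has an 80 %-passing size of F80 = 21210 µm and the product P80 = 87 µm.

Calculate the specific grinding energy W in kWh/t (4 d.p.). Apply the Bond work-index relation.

Bond: W = 10·Wi·(1/√P80 − 1/√F80)
1/√87 = 0.107211;  1/√21210 = 0.006866
W = 10·4.3·(0.107211 − 0.006866) = 4.3148 kWh/t

W = 4.3148 kWh/t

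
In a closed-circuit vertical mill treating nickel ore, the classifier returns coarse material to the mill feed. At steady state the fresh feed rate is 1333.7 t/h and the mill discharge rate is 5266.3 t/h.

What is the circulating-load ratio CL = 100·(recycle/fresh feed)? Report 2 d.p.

CL = 294.86 %

Discharge = new feed + return, hence
R = M − F = 5266.3 − 1333.7 = 3932.6 t/h
CL = 100·R/F = 100·3932.6/1333.7 = 294.86 %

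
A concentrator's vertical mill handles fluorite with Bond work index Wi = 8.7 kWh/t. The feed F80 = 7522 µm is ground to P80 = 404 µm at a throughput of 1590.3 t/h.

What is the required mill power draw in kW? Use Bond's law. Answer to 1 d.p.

W = 10·Wi·[P80^(−½) − F80^(−½)]
W = 10·8.7·(1/√404 − 1/√7522) = 10·8.7·(0.038222) = 3.3253 kWh/t
P = W·T = 3.3253·1590.3 = 5288.2 kW

P = 5288.2 kW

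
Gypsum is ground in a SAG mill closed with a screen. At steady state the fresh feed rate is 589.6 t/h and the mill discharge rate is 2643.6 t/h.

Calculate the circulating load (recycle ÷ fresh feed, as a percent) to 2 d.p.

CL = 348.37 %

Steady state: M = F + R.
R = M − F = 2643.6 − 589.6 = 2054.0 t/h
CL = 100·R/F = 100·2054.0/589.6 = 348.37 %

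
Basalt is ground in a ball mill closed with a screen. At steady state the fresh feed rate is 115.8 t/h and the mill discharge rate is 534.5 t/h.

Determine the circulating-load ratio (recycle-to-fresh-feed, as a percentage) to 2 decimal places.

Discharge = new feed + return, hence
R = M − F = 534.5 − 115.8 = 418.7 t/h
CL = 100·R/F = 100·418.7/115.8 = 361.57 %

CL = 361.57 %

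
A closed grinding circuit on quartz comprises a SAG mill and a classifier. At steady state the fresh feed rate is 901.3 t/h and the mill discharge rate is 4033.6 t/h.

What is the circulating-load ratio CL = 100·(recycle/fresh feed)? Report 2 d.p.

CL = 347.53 %

Discharge = new feed + return, hence
R = M − F = 4033.6 − 901.3 = 3132.3 t/h
CL = 100·R/F = 100·3132.3/901.3 = 347.53 %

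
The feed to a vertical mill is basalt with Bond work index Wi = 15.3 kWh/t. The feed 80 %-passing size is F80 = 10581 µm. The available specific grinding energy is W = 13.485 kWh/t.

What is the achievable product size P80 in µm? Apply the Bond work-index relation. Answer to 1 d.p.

P80 = 104.4 µm

W = 10 Wi (1/√P80 − 1/√F80)  [Bond]
P80^(−½) = W/(10 Wi) + F80^(−½)
  = 13.4850/(10·15.3) + 1/√10581 = 0.088137 + 0.009722 = 0.097859
P80 = (1/0.097859)² = 10.2188² = 104.42 µm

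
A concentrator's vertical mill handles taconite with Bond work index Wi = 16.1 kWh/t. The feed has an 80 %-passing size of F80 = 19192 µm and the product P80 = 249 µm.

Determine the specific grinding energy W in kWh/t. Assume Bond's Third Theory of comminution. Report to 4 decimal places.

W = 9.0408 kWh/t

W = 10 Wi (P80^-0.5 − F80^-0.5)
1/√249 = 0.063372;  1/√19192 = 0.007218
W = 10·16.1·(0.063372 − 0.007218) = 9.0408 kWh/t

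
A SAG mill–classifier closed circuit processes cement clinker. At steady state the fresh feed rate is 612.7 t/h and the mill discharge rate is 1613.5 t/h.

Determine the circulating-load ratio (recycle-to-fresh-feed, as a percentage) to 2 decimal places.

M = F + R at steady state, so:
R = M − F = 1613.5 − 612.7 = 1000.8 t/h
CL = 100·R/F = 100·1000.8/612.7 = 163.34 %

CL = 163.34 %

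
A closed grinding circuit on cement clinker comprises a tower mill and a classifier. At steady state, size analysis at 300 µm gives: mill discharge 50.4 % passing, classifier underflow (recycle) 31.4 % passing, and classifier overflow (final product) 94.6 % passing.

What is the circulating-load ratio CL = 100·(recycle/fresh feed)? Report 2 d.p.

CL = 232.63 %

Balance %-passing 300 µm (r = R/F):
(1+r)d = ru + o → r = (o−d)/(d−u)
r = (94.6 − 50.4)/(50.4 − 31.4) = 44.2/19.0 = 2.3263
CL = 100·r = 232.63 %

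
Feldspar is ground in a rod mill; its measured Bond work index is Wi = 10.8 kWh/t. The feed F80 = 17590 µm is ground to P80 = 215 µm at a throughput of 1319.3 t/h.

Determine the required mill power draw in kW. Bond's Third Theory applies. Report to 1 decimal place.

Bond: W = 10·Wi·(1/√P80 − 1/√F80)
W = 10·10.8·(1/√215 − 1/√17590) = 10·10.8·(0.060660) = 6.5512 kWh/t
Mill draw = 6.5512 × 1319.3 = 8643.0 kW

P = 8643.0 kW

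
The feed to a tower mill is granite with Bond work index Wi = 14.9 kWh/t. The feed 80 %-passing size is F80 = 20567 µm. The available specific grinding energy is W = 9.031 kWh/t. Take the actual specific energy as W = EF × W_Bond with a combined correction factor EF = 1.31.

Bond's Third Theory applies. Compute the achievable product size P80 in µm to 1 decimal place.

W = 10·Wi·[P80^(−½) − F80^(−½)]
W_Bond = W / EF = 9.031 / 1.31 = 6.8939 kWh/t
⇒ 1/√P80 = W_Bond/(10 Wi) + 1/√F80
  = 6.8939/(10·14.9) + 1/√20567 = 0.046268 + 0.006973 = 0.053241
P80 = (1/0.053241)² = 18.7826² = 352.79 µm

P80 = 352.8 µm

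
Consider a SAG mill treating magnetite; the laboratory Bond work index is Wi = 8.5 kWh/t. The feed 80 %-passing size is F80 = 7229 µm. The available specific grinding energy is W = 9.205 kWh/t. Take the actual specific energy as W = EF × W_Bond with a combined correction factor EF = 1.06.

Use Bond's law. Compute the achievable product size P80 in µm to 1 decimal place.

Bond: W = 10·Wi·(1/√P80 − 1/√F80)
W_Bond = W / EF = 9.205 / 1.06 = 8.6840 kWh/t
P80^-0.5 = F80^-0.5 + W_Bond/(10 Wi)
  = 8.6840/(10·8.5) + 1/√7229 = 0.102164 + 0.011761 = 0.113926
P80 = (1/0.113926)² = 8.7776² = 77.05 µm

P80 = 77.0 µm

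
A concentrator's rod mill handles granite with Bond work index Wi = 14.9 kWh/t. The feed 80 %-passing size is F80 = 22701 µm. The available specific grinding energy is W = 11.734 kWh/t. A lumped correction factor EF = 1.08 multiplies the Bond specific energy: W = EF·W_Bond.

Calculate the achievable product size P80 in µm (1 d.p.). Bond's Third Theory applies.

P80 = 158.0 µm

W_Bond = 10·Wi·(1/√P₈₀ − 1/√F₈₀)
W_Bond = W / EF = 11.734 / 1.08 = 10.8648 kWh/t
P80^(−½) = W_Bond/(10 Wi) + F80^(−½)
  = 10.8648/(10·14.9) + 1/√22701 = 0.072918 + 0.006637 = 0.079555
P80 = (1/0.079555)² = 12.5699² = 158.00 µm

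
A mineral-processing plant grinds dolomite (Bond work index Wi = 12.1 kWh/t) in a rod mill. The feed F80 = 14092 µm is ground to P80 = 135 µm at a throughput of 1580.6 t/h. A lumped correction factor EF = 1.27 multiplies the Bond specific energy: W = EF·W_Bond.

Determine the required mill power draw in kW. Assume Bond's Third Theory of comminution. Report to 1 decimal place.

W = 10·Wi·(P80^(-½) − F80^(-½))
W = 10·12.1·(1/√135 − 1/√14092) = 10·12.1·(0.077642) = 9.3947 kWh/t
Apply correction: 9.3947 × 1.27 = 11.9313 kWh/t
Power = W × throughput = 11.9313 kWh/t × 1580.6 t/h = 18858.6 kW

P = 18858.6 kW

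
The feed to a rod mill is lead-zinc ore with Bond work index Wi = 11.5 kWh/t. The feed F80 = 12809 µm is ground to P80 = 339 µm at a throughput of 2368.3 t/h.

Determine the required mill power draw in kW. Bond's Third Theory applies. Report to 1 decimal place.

P = 12385.8 kW

W = 10 Wi / √P80 − 10 Wi / √F80
W = 10·11.5·(1/√339 − 1/√12809) = 10·11.5·(0.045477) = 5.2298 kWh/t
Mill draw = 5.2298 × 2368.3 = 12385.8 kW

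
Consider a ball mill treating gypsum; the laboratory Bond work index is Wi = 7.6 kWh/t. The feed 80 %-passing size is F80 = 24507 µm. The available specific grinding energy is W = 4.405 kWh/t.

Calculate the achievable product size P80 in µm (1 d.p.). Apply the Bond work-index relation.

W = 10 Wi / √P80 − 10 Wi / √F80
⇒ 1/√P80 = W/(10·Wi) + 1/√F80
  = 4.4050/(10·7.6) + 1/√24507 = 0.057961 + 0.006388 = 0.064348
P80 = (1/0.064348)² = 15.5404² = 241.50 µm

P80 = 241.5 µm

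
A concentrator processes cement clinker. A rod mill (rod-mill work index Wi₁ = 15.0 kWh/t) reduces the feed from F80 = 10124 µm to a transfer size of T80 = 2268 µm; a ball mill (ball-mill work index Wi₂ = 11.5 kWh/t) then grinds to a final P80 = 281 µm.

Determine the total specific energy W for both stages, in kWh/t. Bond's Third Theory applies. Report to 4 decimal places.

W = 10·Wi·[P80^(−½) − F80^(−½)]
Stage 1 (10124→2268 µm, Wi₁=15.0): W₁ = 10·15.0·(0.020998 − 0.009939) = 1.6589 kWh/t
Stage 2 (2268→281 µm, Wi₂=11.5): W₂ = 10·11.5·(0.059655 − 0.020998) = 4.4456 kWh/t
W = W₁ + W₂ = 1.6589 + 4.4456 = 6.1045 kWh/t

W = 6.1045 kWh/t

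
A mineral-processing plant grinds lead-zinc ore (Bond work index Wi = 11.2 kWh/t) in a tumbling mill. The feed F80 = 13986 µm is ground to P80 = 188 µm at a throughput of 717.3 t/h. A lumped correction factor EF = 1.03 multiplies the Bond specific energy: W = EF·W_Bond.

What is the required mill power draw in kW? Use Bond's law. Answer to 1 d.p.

W = 10·Wi·[P80^(−½) − F80^(−½)]
W = 10·11.2·(1/√188 − 1/√13986) = 10·11.2·(0.064477) = 7.2214 kWh/t
Corrected W = EF·W_Bond = 1.03·7.2214 = 7.4380 kWh/t
P = W·T = 7.4380·717.3 = 5335.3 kW

P = 5335.3 kW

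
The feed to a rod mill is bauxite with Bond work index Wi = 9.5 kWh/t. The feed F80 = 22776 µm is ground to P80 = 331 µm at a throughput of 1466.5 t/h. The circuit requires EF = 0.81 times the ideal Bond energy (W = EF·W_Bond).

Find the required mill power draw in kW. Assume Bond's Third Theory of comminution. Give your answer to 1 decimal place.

W = 10·Wi·(P80^(-½) − F80^(-½))
W = 10·9.5·(1/√331 − 1/√22776) = 10·9.5·(0.048339) = 4.5922 kWh/t
With EF = 0.81: W = 4.5922·0.81 = 3.7197 kWh/t
Power = W × throughput = 3.7197 kWh/t × 1466.5 t/h = 5454.9 kW

P = 5454.9 kW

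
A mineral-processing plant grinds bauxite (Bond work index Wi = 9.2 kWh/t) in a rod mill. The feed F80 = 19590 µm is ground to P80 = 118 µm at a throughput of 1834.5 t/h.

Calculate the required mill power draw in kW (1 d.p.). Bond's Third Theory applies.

P = 14331.1 kW

W = 10·Wi·(P80^(-½) − F80^(-½))
W = 10·9.2·(1/√118 − 1/√19590) = 10·9.2·(0.084913) = 7.8120 kWh/t
Power = W × throughput = 7.8120 kWh/t × 1834.5 t/h = 14331.1 kW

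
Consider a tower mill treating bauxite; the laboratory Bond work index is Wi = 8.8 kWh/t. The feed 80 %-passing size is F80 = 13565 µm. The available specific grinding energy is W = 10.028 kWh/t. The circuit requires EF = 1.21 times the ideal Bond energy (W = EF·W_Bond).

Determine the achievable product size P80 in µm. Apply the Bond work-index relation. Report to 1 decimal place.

P80 = 94.7 µm

W = 10 Wi (P80^-0.5 − F80^-0.5)
W_Bond = W / EF = 10.028 / 1.21 = 8.2876 kWh/t
P80^(−½) = W_Bond/(10 Wi) + F80^(−½)
  = 8.2876/(10·8.8) + 1/√13565 = 0.094177 + 0.008586 = 0.102763
P80 = (1/0.102763)² = 9.7311² = 94.69 µm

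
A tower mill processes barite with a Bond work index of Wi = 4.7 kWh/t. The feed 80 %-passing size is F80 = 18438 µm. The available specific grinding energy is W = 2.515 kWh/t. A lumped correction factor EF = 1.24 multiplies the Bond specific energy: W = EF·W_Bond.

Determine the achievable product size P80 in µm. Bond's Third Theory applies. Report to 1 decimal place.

P80 = 391.8 µm

W = 10 Wi / √P80 − 10 Wi / √F80
W_Bond = W / EF = 2.515 / 1.24 = 2.0282 kWh/t
1/√P80 = 1/√F80 + W_Bond/(10·Wi)
  = 2.0282/(10·4.7) + 1/√18438 = 0.043154 + 0.007364 = 0.050518
P80 = (1/0.050518)² = 19.7948² = 391.84 µm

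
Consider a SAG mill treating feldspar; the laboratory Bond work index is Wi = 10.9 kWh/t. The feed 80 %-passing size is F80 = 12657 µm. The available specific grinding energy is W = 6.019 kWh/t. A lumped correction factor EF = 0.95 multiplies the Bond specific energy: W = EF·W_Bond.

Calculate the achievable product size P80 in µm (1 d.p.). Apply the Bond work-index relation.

W = 10·Wi·[P80^(−½) − F80^(−½)]
W_Bond = W / EF = 6.019 / 0.95 = 6.3358 kWh/t
⇒ 1/√P80 = W_Bond/(10 Wi) + 1/√F80
  = 6.3358/(10·10.9) + 1/√12657 = 0.058127 + 0.008889 = 0.067015
P80 = (1/0.067015)² = 14.9220² = 222.67 µm

P80 = 222.7 µm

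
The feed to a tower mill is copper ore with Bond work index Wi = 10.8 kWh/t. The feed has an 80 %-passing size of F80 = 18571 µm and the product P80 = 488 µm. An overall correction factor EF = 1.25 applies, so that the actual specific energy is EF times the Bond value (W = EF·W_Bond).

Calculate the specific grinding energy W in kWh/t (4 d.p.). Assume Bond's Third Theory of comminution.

Bond: W = 10·Wi·(1/√P80 − 1/√F80)
1/√488 = 0.045268;  1/√18571 = 0.007338
W = 10·10.8·(0.045268 − 0.007338) = 4.0964 kWh/t
Apply correction: 4.0964 × 1.25 = 5.1205 kWh/t

W = 5.1205 kWh/t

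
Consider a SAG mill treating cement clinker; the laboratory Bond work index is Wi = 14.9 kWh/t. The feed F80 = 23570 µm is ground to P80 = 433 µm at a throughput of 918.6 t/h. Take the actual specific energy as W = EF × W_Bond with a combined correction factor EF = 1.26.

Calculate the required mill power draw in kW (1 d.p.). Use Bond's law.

P = 7164.5 kW

W_Bond = 10·Wi·(1/√P₈₀ − 1/√F₈₀)
W = 10·14.9·(1/√433 − 1/√23570) = 10·14.9·(0.041543) = 6.1900 kWh/t
Apply correction: 6.1900 × 1.26 = 7.7993 kWh/t
Power = W × throughput = 7.7993 kWh/t × 918.6 t/h = 7164.5 kW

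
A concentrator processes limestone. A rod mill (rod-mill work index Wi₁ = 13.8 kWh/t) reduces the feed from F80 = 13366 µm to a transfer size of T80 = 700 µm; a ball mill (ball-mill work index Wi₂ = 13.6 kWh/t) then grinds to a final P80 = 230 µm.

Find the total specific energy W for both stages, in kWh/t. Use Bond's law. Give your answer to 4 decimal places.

W = 7.8495 kWh/t

W = 10·Wi·(P80^(-½) − F80^(-½))
Stage 1 (13366→700 µm, Wi₁=13.8): W₁ = 10·13.8·(0.037796 − 0.008650) = 4.0223 kWh/t
Stage 2 (700→230 µm, Wi₂=13.6): W₂ = 10·13.6·(0.065938 − 0.037796) = 3.8273 kWh/t
W = W₁ + W₂ = 4.0223 + 3.8273 = 7.8495 kWh/t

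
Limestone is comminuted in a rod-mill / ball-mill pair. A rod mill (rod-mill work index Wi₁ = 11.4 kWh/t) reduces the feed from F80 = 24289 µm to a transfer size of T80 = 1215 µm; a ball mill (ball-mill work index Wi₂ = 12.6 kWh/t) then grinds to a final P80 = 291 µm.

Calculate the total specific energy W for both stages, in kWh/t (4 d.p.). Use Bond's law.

Bond: W = 10·Wi·(1/√P80 − 1/√F80)
Stage 1 (24289→1215 µm, Wi₁=11.4): W₁ = 10·11.4·(0.028689 − 0.006416) = 2.5390 kWh/t
Stage 2 (1215→291 µm, Wi₂=12.6): W₂ = 10·12.6·(0.058621 − 0.028689) = 3.7715 kWh/t
W = W₁ + W₂ = 2.5390 + 3.7715 = 6.3105 kWh/t

W = 6.3105 kWh/t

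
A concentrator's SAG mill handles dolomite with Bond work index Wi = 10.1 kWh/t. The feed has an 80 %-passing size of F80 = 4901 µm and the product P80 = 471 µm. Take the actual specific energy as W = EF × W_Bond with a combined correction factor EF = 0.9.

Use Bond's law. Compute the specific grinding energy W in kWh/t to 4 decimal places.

W = 10 Wi (1/√P80 − 1/√F80)  [Bond]
1/√471 = 0.046078;  1/√4901 = 0.014284
W = 10·10.1·(0.046078 − 0.014284) = 3.2111 kWh/t
Corrected W = EF·W_Bond = 0.9·3.2111 = 2.8900 kWh/t

W = 2.8900 kWh/t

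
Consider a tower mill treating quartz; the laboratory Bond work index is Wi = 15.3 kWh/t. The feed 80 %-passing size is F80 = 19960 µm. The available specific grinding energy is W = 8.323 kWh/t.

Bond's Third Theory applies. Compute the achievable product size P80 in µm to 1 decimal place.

P80 = 264.6 µm

W = 10 Wi (1/√P80 − 1/√F80)  [Bond]
P80^(−½) = W/(10 Wi) + F80^(−½)
  = 8.3230/(10·15.3) + 1/√19960 = 0.054399 + 0.007078 = 0.061477
P80 = (1/0.061477)² = 16.2663² = 264.59 µm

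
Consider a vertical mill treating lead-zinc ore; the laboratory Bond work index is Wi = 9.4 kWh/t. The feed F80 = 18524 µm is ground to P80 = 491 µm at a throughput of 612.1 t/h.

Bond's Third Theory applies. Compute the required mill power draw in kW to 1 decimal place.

W = 10·Wi·[P80^(−½) − F80^(−½)]
W = 10·9.4·(1/√491 − 1/√18524) = 10·9.4·(0.037782) = 3.5515 kWh/t
Power = W × throughput = 3.5515 kWh/t × 612.1 t/h = 2173.9 kW

P = 2173.9 kW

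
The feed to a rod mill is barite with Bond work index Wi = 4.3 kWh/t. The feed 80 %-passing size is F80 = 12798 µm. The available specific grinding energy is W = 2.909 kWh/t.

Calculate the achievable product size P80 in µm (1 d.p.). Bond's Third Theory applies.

W = 10 Wi (P80^-0.5 − F80^-0.5)
P80^-0.5 = F80^-0.5 + W/(10 Wi)
  = 2.9090/(10·4.3) + 1/√12798 = 0.067651 + 0.008840 = 0.076491
P80 = (1/0.076491)² = 13.0735² = 170.92 µm

P80 = 170.9 µm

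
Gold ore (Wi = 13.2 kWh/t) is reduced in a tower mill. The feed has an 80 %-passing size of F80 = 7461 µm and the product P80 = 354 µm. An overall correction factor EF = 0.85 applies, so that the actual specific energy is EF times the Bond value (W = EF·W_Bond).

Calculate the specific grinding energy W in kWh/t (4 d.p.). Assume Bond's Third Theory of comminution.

W = 4.6644 kWh/t

W = 10·Wi·(P80^(-½) − F80^(-½))
1/√354 = 0.053149;  1/√7461 = 0.011577
W = 10·13.2·(0.053149 − 0.011577) = 5.4875 kWh/t
With EF = 0.85: W = 5.4875·0.85 = 4.6644 kWh/t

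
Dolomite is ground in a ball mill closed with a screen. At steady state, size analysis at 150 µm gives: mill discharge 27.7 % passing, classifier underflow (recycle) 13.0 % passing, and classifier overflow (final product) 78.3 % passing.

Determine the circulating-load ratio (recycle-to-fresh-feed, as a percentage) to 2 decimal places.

Mass balance on the −150 µm fraction:
r = (o − d)/(d − u)
r = (78.3 − 27.7)/(27.7 − 13.0) = 50.6/14.7 = 3.4422
CL = 100·r = 344.22 %

CL = 344.22 %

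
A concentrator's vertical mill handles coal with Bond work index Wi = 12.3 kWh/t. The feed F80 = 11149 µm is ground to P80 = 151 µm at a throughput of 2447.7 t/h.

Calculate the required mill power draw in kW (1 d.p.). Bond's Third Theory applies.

P = 21649.2 kW

Bond:  W = 10 Wi (1/√P − 1/√F)
W = 10·12.3·(1/√151 − 1/√11149) = 10·12.3·(0.071908) = 8.8447 kWh/t
P = W·T = 8.8447·2447.7 = 21649.2 kW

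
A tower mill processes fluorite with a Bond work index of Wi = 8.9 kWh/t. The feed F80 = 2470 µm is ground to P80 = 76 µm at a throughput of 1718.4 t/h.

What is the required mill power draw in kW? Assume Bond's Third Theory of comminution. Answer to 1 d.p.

W = 10 Wi / √P80 − 10 Wi / √F80
W = 10·8.9·(1/√76 − 1/√2470) = 10·8.9·(0.094587) = 8.4182 kWh/t
Power = W × throughput = 8.4182 kWh/t × 1718.4 t/h = 14465.9 kW

P = 14465.9 kW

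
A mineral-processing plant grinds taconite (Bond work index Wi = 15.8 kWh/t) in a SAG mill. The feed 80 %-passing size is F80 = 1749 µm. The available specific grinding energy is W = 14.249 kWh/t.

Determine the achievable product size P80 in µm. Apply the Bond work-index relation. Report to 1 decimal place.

P80 = 76.8 µm

W = 10 Wi (P80^-0.5 − F80^-0.5)
1/√P80 = 1/√F80 + W/(10·Wi)
  = 14.2490/(10·15.8) + 1/√1749 = 0.090184 + 0.023911 = 0.114095
P80 = (1/0.114095)² = 8.7646² = 76.82 µm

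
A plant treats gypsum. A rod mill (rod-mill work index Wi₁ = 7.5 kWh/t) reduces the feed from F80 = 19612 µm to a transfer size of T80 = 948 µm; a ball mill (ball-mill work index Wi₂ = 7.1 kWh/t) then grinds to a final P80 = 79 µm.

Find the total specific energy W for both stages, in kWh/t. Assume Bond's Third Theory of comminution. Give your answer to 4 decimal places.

W = 10 Wi (P80^-0.5 − F80^-0.5)
Stage 1 (19612→948 µm, Wi₁=7.5): W₁ = 10·7.5·(0.032478 − 0.007141) = 1.9003 kWh/t
Stage 2 (948→79 µm, Wi₂=7.1): W₂ = 10·7.1·(0.112509 − 0.032478) = 5.6822 kWh/t
W = W₁ + W₂ = 1.9003 + 5.6822 = 7.5825 kWh/t

W = 7.5825 kWh/t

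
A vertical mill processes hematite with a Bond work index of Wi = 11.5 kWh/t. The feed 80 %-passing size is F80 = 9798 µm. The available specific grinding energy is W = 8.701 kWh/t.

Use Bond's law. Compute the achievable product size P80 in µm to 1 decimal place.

Bond: W = 10·Wi·(1/√P80 − 1/√F80)
⇒ 1/√P80 = W/(10 Wi) + 1/√F80
  = 8.7010/(10·11.5) + 1/√9798 = 0.075661 + 0.010103 = 0.085763
P80 = (1/0.085763)² = 11.6600² = 135.96 µm

P80 = 136.0 µm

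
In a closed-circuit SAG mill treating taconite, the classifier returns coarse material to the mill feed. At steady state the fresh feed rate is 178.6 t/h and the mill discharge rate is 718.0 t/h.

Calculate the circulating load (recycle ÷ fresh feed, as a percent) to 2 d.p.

CL = 302.02 %

M = F + R at steady state, so:
R = M − F = 718.0 − 178.6 = 539.4 t/h
CL = 100·R/F = 100·539.4/178.6 = 302.02 %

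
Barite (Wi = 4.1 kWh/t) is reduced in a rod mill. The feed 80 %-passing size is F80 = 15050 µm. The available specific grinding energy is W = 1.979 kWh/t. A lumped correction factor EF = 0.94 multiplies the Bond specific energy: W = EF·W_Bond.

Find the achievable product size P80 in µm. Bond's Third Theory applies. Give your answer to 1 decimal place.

P80 = 282.5 µm

W = 10 Wi (P80^-0.5 − F80^-0.5)
W_Bond = W / EF = 1.979 / 0.94 = 2.1053 kWh/t
⇒ 1/√P80 = W_Bond/(10 Wi) + 1/√F80
  = 2.1053/(10·4.1) + 1/√15050 = 0.051349 + 0.008151 = 0.059501
P80 = (1/0.059501)² = 16.8065² = 282.46 µm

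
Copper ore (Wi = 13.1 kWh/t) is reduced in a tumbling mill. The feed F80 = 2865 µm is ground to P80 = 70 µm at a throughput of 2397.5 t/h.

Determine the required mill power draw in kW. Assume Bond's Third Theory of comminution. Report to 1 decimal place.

P = 31671.1 kW

W = 10 Wi / √P80 − 10 Wi / √F80
W = 10·13.1·(1/√70 − 1/√2865) = 10·13.1·(0.100840) = 13.2101 kWh/t
P = W·T = 13.2101·2397.5 = 31671.1 kW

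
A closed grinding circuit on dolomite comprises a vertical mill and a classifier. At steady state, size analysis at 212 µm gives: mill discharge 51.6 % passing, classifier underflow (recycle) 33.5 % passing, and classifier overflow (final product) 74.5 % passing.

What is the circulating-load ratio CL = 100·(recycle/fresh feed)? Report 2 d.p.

CL = 126.52 %

Classifier node, passing 212 µm:
r = (o − d)/(d − u)
r = (74.5 − 51.6)/(51.6 − 33.5) = 22.9/18.1 = 1.2652
CL = 100·r = 126.52 %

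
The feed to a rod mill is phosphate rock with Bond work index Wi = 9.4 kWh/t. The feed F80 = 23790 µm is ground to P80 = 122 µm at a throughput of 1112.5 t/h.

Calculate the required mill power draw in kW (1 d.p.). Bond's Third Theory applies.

P = 8789.8 kW

Bond: W = 10·Wi·(1/√P80 − 1/√F80)
W = 10·9.4·(1/√122 − 1/√23790) = 10·9.4·(0.084052) = 7.9009 kWh/t
P = W·T = 7.9009·1112.5 = 8789.8 kW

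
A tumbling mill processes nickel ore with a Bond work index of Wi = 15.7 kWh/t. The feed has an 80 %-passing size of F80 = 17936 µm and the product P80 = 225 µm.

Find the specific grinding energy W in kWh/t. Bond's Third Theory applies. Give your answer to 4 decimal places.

W = 9.2944 kWh/t

W = 10 Wi / √P80 − 10 Wi / √F80
1/√225 = 0.066667;  1/√17936 = 0.007467
W = 10·15.7·(0.066667 − 0.007467) = 9.2944 kWh/t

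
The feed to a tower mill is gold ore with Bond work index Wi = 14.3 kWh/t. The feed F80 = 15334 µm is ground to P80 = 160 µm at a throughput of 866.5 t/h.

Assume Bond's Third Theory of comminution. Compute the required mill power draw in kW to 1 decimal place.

Bond: W = 10·Wi·(1/√P80 − 1/√F80)
W = 10·14.3·(1/√160 − 1/√15334) = 10·14.3·(0.070981) = 10.1503 kWh/t
Mill draw = 10.1503 × 866.5 = 8795.3 kW

P = 8795.3 kW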